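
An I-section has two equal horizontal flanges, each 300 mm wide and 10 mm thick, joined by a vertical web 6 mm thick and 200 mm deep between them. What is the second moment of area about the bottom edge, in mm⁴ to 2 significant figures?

Break the section into simple shapes (no overlaps), measuring from the bottom-left corner of the bounding box.
Bottom flange: 300 × 10, A = 3 000 mm², y = 5 mm, Ī = 25 000 mm⁴.
Web: 6 × 200, A = 1 200 mm², y = 110 mm, Ī = 4 000 000 mm⁴.
Top flange: 300 × 10, A = 3 000 mm², y = 215 mm, Ī = 25 000 mm⁴.
Transfer each piece to a horizontal axis along the bottom face using Ī + A·d² with d = y − 0:
  bottom flange: d = 5 mm → contributes +100 000 mm⁴
  web: d = 110 mm → contributes +18 520 000 mm⁴
  top flange: d = 215 mm → contributes +138 700 000 mm⁴
Total I = 157 320 000 mm⁴.

I_base ≈ 1.6 × 10⁸ mm⁴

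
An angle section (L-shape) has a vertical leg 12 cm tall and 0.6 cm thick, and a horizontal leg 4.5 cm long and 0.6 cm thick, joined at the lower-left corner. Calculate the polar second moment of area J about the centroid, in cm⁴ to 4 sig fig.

J ≈ 156.0 cm⁴

Treat the section as a set of non-overlapping primitives; coordinates are from the bounding-box lower-left.
Vertical leg: 0.6 × 12, A = 7.2 cm², y = 6 cm, Ī = 86.4 cm⁴.
Horizontal leg (remainder): 3.9 × 0.6, A = 2.34 cm², y = 0.3 cm, Ī = 0.0702 cm⁴.
Centroid: ȳ = ΣA·y / ΣA = 4.60189 cm.
Transfer each piece to the centroidal x-axis using Ī + A·d² with d = y − 4.60189:
  vertical leg: d = 1.39811 cm → contributes +100.474 cm⁴
  horizontal leg (remainder): d = -4.30189 cm → contributes +43.3748 cm⁴
Total I = 143.849 cm⁴.
For the y-axis: x̄ = 0.851887 cm.
Repeating about the centroidal y-axis gives I_y = 12.1225 cm⁴.
Polar second moment: J = I_x + I_y = 155.971 cm⁴.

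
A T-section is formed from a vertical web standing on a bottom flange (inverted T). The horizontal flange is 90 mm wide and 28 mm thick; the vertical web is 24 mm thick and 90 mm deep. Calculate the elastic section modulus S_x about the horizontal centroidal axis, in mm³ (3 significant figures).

Decompose the section into non-overlapping parts with the origin at the bottom-left of its bounding rectangle.
Flange: 90 × 28, A = 2 520 mm², y = 14 mm, Ī = 164 640 mm⁴.
Web: 24 × 90, A = 2 160 mm², y = 73 mm, Ī = 1 458 000 mm⁴.
Centroid: ȳ = ΣA·y / ΣA = 41.231 mm.
Transfer each piece to the horizontal centroidal axis using Ī + A·d² with d = y − 41.231:
  flange: d = -27.231 mm → contributes +2 033 257 mm⁴
  web: d = 31.769 mm → contributes +3 638 053 mm⁴
Total I = 5 671 311 mm⁴.
Extreme fibre distance c = 76.769 mm; S = I/c = 73 875 mm³.

S_x ≈ 7.39 × 10⁴ mm³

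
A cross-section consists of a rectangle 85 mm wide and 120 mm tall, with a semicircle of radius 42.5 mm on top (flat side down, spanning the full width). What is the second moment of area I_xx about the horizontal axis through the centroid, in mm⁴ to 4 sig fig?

Break the section into simple shapes (no overlaps), measuring from the bottom-left corner of the bounding box.
Rectangular body: 85 × 120, A = 10 200 mm², y = 60 mm, Ī = 12 240 000 mm⁴.
Semicircular cap: semicircle r = 42.5, A = 2837.25 mm², y = 138.038 mm, Ī = 358 086 mm⁴.
Centroid: ȳ = ΣA·y / ΣA = 76.983 mm.
Transfer each piece to the horizontal axis through the centroid using Ī + A·d² with d = y − 76.983:
  rectangular body: d = -16.983 mm → contributes +15 181 921 mm⁴
  semicircular cap: d = 61.0545 mm → contributes +10 934 378 mm⁴
Total I = 26 116 298 mm⁴.

I_xx ≈ 2.612 × 10⁷ mm⁴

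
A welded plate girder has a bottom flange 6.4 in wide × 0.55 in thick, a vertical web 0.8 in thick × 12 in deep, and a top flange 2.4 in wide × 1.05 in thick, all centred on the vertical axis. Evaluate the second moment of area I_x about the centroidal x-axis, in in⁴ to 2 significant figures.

I_x ≈ 360 in⁴

Break the section into simple shapes (no overlaps), measuring from the bottom-left corner of the bounding box.
Bottom plate: 6.4 × 0.55, A = 3.52 in², y = 0.275 in, Ī = 0.08873 in⁴.
Web plate: 0.8 × 12, A = 9.6 in², y = 6.55 in, Ī = 115.2 in⁴.
Top plate: 2.4 × 1.05, A = 2.52 in², y = 13.08 in, Ī = 0.2315 in⁴.
Centroid: ȳ = ΣA·y / ΣA = 6.189 in.
Transfer each piece to the centroidal x-axis using Ī + A·d² with d = y − 6.189:
  bottom plate: d = -5.914 in → contributes +123.2 in⁴
  web plate: d = 0.3609 in → contributes +116.5 in⁴
  top plate: d = 6.886 in → contributes +119.7 in⁴
Total I = 359.4 in⁴.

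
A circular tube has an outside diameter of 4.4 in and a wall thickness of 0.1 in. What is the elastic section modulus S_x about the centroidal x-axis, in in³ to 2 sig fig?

S_x ≈ 1.4 in³

Decompose the section into non-overlapping parts with the origin at the bottom-left of its bounding rectangle.
Outer circle: ⌀4.4, A = 15.21 in², y = 2.2 in, Ī = 18.4 in⁴.
Bore (subtracted): ⌀4.2, A = 13.85 in², y = 2.2 in, Ī = 15.27 in⁴.
By symmetry the centroid is at mid-height, ȳ = 2.2 in.
All pieces are centred on the centroidal x-axis, so I = ΣĪ (holes subtracted) = 3.124 in⁴.
Extreme fibre distance c = 2.2 in; S = I/c = 1.42 in³.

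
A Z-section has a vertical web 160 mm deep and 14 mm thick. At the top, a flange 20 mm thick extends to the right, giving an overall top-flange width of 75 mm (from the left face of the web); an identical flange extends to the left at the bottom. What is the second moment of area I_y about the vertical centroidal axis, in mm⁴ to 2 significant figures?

Treat the section as a set of non-overlapping primitives; coordinates are from the bounding-box lower-left.
Web: 14 × 160, A = 2 240 mm², x = 68 mm, Ī = 36 587 mm⁴.
Top flange (beyond web): 61 × 20, A = 1 220 mm², x = 105.5 mm, Ī = 378 302 mm⁴.
Bottom flange (beyond web): 61 × 20, A = 1 220 mm², x = 30.5 mm, Ī = 378 302 mm⁴.
Centroid: x̄ = ΣA·x / ΣA = 68 mm.
Transfer each piece to the vertical centroidal axis using Ī + A·d² with d = x − 68:
  web: d = 0 mm → contributes +36 587 mm⁴
  top flange (beyond web): d = 37.5 mm → contributes +2 093 927 mm⁴
  bottom flange (beyond web): d = -37.5 mm → contributes +2 093 927 mm⁴
Total I = 4 224 440 mm⁴.

I_y ≈ 4.2 × 10⁶ mm⁴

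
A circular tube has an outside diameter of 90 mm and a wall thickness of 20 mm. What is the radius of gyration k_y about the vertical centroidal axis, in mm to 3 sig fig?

Treat the section as a set of non-overlapping primitives; coordinates are from the bounding-box lower-left.
Outer circle: ⌀90, A = 6361.7 mm², x = 45 mm, Ī = 3 220 623 mm⁴.
Bore (subtracted): ⌀50, A = 1963.5 mm², x = 45 mm, Ī = 306 796 mm⁴.
By symmetry the centroid is at mid-width, x̄ = 45 mm.
All pieces are centred on the vertical centroidal axis, so I = ΣĪ (holes subtracted) = 2 913 827 mm⁴.
Radius of gyration: k = √(I/A) = √(2 913 827 / 4398.2) = 25.739 mm.

k_y ≈ 25.7 mm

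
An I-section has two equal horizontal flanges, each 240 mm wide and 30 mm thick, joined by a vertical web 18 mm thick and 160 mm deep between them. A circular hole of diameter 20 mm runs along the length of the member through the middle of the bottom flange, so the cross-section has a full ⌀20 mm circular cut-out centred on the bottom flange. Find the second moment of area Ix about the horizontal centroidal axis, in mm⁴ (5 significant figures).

Ix ≈ 1.3429 × 10⁸ mm⁴

Treat the section as a set of non-overlapping primitives; coordinates are from the bounding-box lower-left.
Bottom flange: 240 × 30, A = 7 200 mm², y = 15 mm, Ī = 540 000 mm⁴.
Web: 18 × 160, A = 2 880 mm², y = 110 mm, Ī = 6 144 000 mm⁴.
Top flange: 240 × 30, A = 7 200 mm², y = 205 mm, Ī = 540 000 mm⁴.
Hole (subtracted): ⌀20, A = 314.1593 mm², y = 15 mm, Ī = 7853.982 mm⁴.
Centroid: ȳ = ΣA·y / ΣA = 111.7591 mm.
Transfer each piece to the horizontal centroidal axis using Ī + A·d² with d = y − 111.7591:
  bottom flange: d = -96.75913 mm → contributes +67 948 771 mm⁴
  web: d = -1.759131 mm → contributes +6 152 912 mm⁴
  top flange: d = 93.24087 mm → contributes +63 135 790 mm⁴
  hole: d = -96.75913 mm → contributes −2 949 116 mm⁴
Total I = 134 288 357 mm⁴.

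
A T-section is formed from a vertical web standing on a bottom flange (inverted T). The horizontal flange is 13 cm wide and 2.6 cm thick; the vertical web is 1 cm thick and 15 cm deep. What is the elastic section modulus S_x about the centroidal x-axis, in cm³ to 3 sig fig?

S_x ≈ 81.3 cm³

Split into non-overlapping primitives; take the origin at the lower-left of the bounding box.
Flange: 13 × 2.6, A = 33.8 cm², y = 1.3 cm, Ī = 19.041 cm⁴.
Web: 1 × 15, A = 15 cm², y = 10.1 cm, Ī = 281.25 cm⁴.
Centroid: ȳ = ΣA·y / ΣA = 4.0049 cm.
Transfer each piece to the centroidal x-axis using Ī + A·d² with d = y − 4.0049:
  flange: d = -2.7049 cm → contributes +266.34 cm⁴
  web: d = 6.0951 cm → contributes +838.5 cm⁴
Total I = 1104.8 cm⁴.
Extreme fibre distance c = 13.595 cm; S = I/c = 81.268 cm³.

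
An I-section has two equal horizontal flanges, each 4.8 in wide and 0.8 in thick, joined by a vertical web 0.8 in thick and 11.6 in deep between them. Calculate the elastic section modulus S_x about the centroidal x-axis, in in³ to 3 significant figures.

Break the section into simple shapes (no overlaps), measuring from the bottom-left corner of the bounding box.
Bottom flange: 4.8 × 0.8, A = 3.84 in², y = 0.4 in, Ī = 0.2048 in⁴.
Web: 0.8 × 11.6, A = 9.28 in², y = 6.6 in, Ī = 104.06 in⁴.
Top flange: 4.8 × 0.8, A = 3.84 in², y = 12.8 in, Ī = 0.2048 in⁴.
By symmetry the centroid is at mid-height, ȳ = 6.6 in.
Transfer each piece to the centroidal x-axis using Ī + A·d² with d = y − 6.6:
  bottom flange: d = -6.2 in → contributes +147.81 in⁴
  web: d = 0 in → contributes +104.06 in⁴
  top flange: d = 6.2 in → contributes +147.81 in⁴
Total I = 399.69 in⁴.
Extreme fibre distance c = 6.6 in; S = I/c = 60.559 in³.

S_x ≈ 60.6 in³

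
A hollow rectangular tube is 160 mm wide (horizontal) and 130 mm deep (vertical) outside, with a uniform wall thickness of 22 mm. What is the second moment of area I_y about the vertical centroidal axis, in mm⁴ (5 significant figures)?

I_y ≈ 3.3187 × 10⁷ mm⁴

Treat the section as a set of non-overlapping primitives; coordinates are from the bounding-box lower-left.
Outer rectangle: 160 × 130, A = 20 800 mm², x = 80 mm, Ī = 44 373 333 mm⁴.
Inner void (subtracted): 116 × 86, A = 9 976 mm², x = 80 mm, Ī = 11 186 421 mm⁴.
By symmetry the centroid is at mid-width, x̄ = 80 mm.
All pieces are centred on the vertical centroidal axis, so I = ΣĪ (holes subtracted) = 33 186 912 mm⁴.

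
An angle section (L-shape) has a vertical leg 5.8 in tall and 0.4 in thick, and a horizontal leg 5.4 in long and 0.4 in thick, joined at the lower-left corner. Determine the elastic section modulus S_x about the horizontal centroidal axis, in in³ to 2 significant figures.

Decompose the section into non-overlapping parts with the origin at the bottom-left of its bounding rectangle.
Vertical leg: 0.4 × 5.8, A = 2.32 in², y = 2.9 in, Ī = 6.504 in⁴.
Horizontal leg (remainder): 5 × 0.4, A = 2 in², y = 0.2 in, Ī = 0.02667 in⁴.
Centroid: ȳ = ΣA·y / ΣA = 1.65 in.
Transfer each piece to the horizontal centroidal axis using Ī + A·d² with d = y − 1.65:
  vertical leg: d = 1.25 in → contributes +10.13 in⁴
  horizontal leg (remainder): d = -1.45 in → contributes +4.232 in⁴
Total I = 14.36 in⁴.
Extreme fibre distance c = 4.15 in; S = I/c = 3.46 in³.

S_x ≈ 3.5 in³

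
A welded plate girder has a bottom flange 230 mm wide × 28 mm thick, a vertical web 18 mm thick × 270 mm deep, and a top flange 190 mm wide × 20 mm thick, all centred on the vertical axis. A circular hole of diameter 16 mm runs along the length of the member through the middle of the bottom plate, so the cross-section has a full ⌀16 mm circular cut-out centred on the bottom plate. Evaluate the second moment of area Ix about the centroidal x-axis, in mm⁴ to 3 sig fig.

Break the section into simple shapes (no overlaps), measuring from the bottom-left corner of the bounding box.
Bottom plate: 230 × 28, A = 6 440 mm², y = 14 mm, Ī = 420 747 mm⁴.
Web plate: 18 × 270, A = 4 860 mm², y = 163 mm, Ī = 29 524 500 mm⁴.
Top plate: 190 × 20, A = 3 800 mm², y = 308 mm, Ī = 126 667 mm⁴.
Hole (subtracted): ⌀16, A = 201.06 mm², y = 14 mm, Ī = 3 217 mm⁴.
Centroid: ȳ = ΣA·y / ΣA = 137.59 mm.
Transfer each piece to the centroidal x-axis using Ī + A·d² with d = y − 137.59:
  bottom plate: d = -123.59 mm → contributes +98 786 339 mm⁴
  web plate: d = 25.411 mm → contributes +32 662 774 mm⁴
  top plate: d = 170.41 mm → contributes +110 478 743 mm⁴
  hole: d = -123.59 mm → contributes −3 074 269 mm⁴
Total I = 238 853 587 mm⁴.

Ix ≈ 2.39 × 10⁸ mm⁴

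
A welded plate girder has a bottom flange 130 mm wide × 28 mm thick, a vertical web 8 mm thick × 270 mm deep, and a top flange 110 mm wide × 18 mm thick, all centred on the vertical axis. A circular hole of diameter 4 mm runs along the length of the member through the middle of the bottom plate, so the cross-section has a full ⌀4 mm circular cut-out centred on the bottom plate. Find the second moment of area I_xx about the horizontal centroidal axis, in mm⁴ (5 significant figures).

I_xx ≈ 1.2661 × 10⁸ mm⁴

Break the section into simple shapes (no overlaps), measuring from the bottom-left corner of the bounding box.
Bottom plate: 130 × 28, A = 3 640 mm², y = 14 mm, Ī = 237813.3 mm⁴.
Web plate: 8 × 270, A = 2 160 mm², y = 163 mm, Ī = 13 122 000 mm⁴.
Top plate: 110 × 18, A = 1 980 mm², y = 307 mm, Ī = 53 460 mm⁴.
Hole (subtracted): ⌀4, A = 12.56637 mm², y = 14 mm, Ī = 12.56637 mm⁴.
Centroid: ȳ = ΣA·y / ΣA = 130.1233 mm.
Transfer each piece to the horizontal centroidal axis using Ī + A·d² with d = y − 130.1233:
  bottom plate: d = -116.1233 mm → contributes +49 321 830 mm⁴
  web plate: d = 32.8767 mm → contributes +15 456 696 mm⁴
  top plate: d = 176.8767 mm → contributes +61 998 489 mm⁴
  hole: d = -116.1233 mm → contributes −169465.3 mm⁴
Total I = 126 607 550 mm⁴.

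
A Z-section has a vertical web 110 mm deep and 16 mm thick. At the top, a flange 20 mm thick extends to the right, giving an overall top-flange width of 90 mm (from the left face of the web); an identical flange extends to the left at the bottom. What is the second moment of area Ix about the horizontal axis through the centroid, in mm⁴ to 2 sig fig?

Ix ≈ 7.9 × 10⁶ mm⁴

Break the section into simple shapes (no overlaps), measuring from the bottom-left corner of the bounding box.
Web: 16 × 110, A = 1 760 mm², y = 55 mm, Ī = 1 774 667 mm⁴.
Top flange (beyond web): 74 × 20, A = 1 480 mm², y = 100 mm, Ī = 49 333 mm⁴.
Bottom flange (beyond web): 74 × 20, A = 1 480 mm², y = 10 mm, Ī = 49 333 mm⁴.
Centroid: ȳ = ΣA·y / ΣA = 55 mm.
Transfer each piece to the horizontal axis through the centroid using Ī + A·d² with d = y − 55:
  web: d = 0 mm → contributes +1 774 667 mm⁴
  top flange (beyond web): d = 45 mm → contributes +3 046 333 mm⁴
  bottom flange (beyond web): d = -45 mm → contributes +3 046 333 mm⁴
Total I = 7 867 333 mm⁴.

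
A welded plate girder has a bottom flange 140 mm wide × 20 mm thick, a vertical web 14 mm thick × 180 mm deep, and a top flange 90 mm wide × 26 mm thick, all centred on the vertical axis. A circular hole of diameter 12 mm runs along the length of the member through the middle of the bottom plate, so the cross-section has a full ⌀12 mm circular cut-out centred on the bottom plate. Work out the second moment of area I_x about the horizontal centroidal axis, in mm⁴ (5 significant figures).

Treat the section as a set of non-overlapping primitives; coordinates are from the bounding-box lower-left.
Bottom plate: 140 × 20, A = 2 800 mm², y = 10 mm, Ī = 93333.33 mm⁴.
Web plate: 14 × 180, A = 2 520 mm², y = 110 mm, Ī = 6 804 000 mm⁴.
Top plate: 90 × 26, A = 2 340 mm², y = 213 mm, Ī = 131 820 mm⁴.
Hole (subtracted): ⌀12, A = 113.0973 mm², y = 10 mm, Ī = 1017.876 mm⁴.
Centroid: ȳ = ΣA·y / ΣA = 106.3336 mm.
Transfer each piece to the horizontal centroidal axis using Ī + A·d² with d = y − 106.3336:
  bottom plate: d = -96.33356 mm → contributes +26 077 767 mm⁴
  web plate: d = 3.66644 mm → contributes +6 837 876 mm⁴
  top plate: d = 106.6664 mm → contributes +26 755 707 mm⁴
  hole: d = -96.33356 mm → contributes −1 050 579 mm⁴
Total I = 58 620 771 mm⁴.

I_x ≈ 5.8621 × 10⁷ mm⁴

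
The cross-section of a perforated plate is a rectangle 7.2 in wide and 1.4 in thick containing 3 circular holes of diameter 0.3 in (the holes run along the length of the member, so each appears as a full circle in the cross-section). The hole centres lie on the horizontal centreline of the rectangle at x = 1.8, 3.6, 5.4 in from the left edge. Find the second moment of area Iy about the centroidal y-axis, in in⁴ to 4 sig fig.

Iy ≈ 43.09 in⁴

Treat the section as a set of non-overlapping primitives; coordinates are from the bounding-box lower-left.
Plate: 7.2 × 1.4, A = 10.08 in², x = 3.6 in, Ī = 43.5456 in⁴.
Hole 1 (subtracted): ⌀0.3, A = 0.0706858 in², x = 1.8 in, Ī = 0.000397608 in⁴.
Hole 2 (subtracted): ⌀0.3, A = 0.0706858 in², x = 3.6 in, Ī = 0.000397608 in⁴.
Hole 3 (subtracted): ⌀0.3, A = 0.0706858 in², x = 5.4 in, Ī = 0.000397608 in⁴.
By symmetry the centroid is at mid-width, x̄ = 3.6 in.
Transfer each piece to the centroidal y-axis using Ī + A·d² with d = x − 3.6:
  plate: d = 0 in → contributes +43.5456 in⁴
  hole 1: d = -1.8 in → contributes −0.22942 in⁴
  hole 2: d = 0 in → contributes −0.000397608 in⁴
  hole 3: d = 1.8 in → contributes −0.22942 in⁴
Total I = 43.0864 in⁴.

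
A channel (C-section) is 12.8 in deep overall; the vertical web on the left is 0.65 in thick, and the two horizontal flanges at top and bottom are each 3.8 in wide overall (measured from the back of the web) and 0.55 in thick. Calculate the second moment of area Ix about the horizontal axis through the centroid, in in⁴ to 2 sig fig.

Treat the section as a set of non-overlapping primitives; coordinates are from the bounding-box lower-left.
Web: 0.65 × 12.8, A = 8.32 in², y = 6.4 in, Ī = 113.6 in⁴.
Top flange (beyond web): 3.15 × 0.55, A = 1.733 in², y = 12.53 in, Ī = 0.04367 in⁴.
Bottom flange (beyond web): 3.15 × 0.55, A = 1.733 in², y = 0.275 in, Ī = 0.04367 in⁴.
By symmetry the centroid is at mid-height, ȳ = 6.4 in.
Transfer each piece to the horizontal axis through the centroid using Ī + A·d² with d = y − 6.4:
  web: d = 0 in → contributes +113.6 in⁴
  top flange (beyond web): d = 6.125 in → contributes +65.04 in⁴
  bottom flange (beyond web): d = -6.125 in → contributes +65.04 in⁴
Total I = 243.7 in⁴.

Ix ≈ 240 in⁴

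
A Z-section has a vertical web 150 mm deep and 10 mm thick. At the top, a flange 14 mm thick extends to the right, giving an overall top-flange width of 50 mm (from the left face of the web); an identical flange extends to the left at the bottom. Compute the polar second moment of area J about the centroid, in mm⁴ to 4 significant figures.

J ≈ 8.872 × 10⁶ mm⁴

Split into non-overlapping primitives; take the origin at the lower-left of the bounding box.
Web: 10 × 150, A = 1 500 mm², y = 75 mm, Ī = 2 812 500 mm⁴.
Top flange (beyond web): 40 × 14, A = 560 mm², y = 143 mm, Ī = 9146.67 mm⁴.
Bottom flange (beyond web): 40 × 14, A = 560 mm², y = 7 mm, Ī = 9146.67 mm⁴.
Centroid: ȳ = ΣA·y / ΣA = 75 mm.
Transfer each piece to the centroidal x-axis using Ī + A·d² with d = y − 75:
  web: d = 0 mm → contributes +2 812 500 mm⁴
  top flange (beyond web): d = 68 mm → contributes +2 598 587 mm⁴
  bottom flange (beyond web): d = -68 mm → contributes +2 598 587 mm⁴
Total I = 8 009 673 mm⁴.
For the y-axis: x̄ = 45 mm.
Repeating about the centroidal y-axis gives I_y = 861 833 mm⁴.
Polar second moment: J = I_x + I_y = 8 871 507 mm⁴.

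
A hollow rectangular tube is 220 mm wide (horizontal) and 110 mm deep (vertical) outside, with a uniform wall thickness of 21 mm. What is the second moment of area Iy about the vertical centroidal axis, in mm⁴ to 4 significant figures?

Iy ≈ 6.565 × 10⁷ mm⁴

Treat the section as a set of non-overlapping primitives; coordinates are from the bounding-box lower-left.
Outer rectangle: 220 × 110, A = 24 200 mm², x = 110 mm, Ī = 97 606 667 mm⁴.
Inner void (subtracted): 178 × 68, A = 12 104 mm², x = 110 mm, Ī = 31 958 595 mm⁴.
By symmetry the centroid is at mid-width, x̄ = 110 mm.
All pieces are centred on the vertical centroidal axis, so I = ΣĪ (holes subtracted) = 65 648 072 mm⁴.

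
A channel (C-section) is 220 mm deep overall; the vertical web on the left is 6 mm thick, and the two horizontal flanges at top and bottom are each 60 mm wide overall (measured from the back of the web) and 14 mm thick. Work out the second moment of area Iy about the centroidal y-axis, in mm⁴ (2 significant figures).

Break the section into simple shapes (no overlaps), measuring from the bottom-left corner of the bounding box.
Web: 6 × 220, A = 1 320 mm², x = 3 mm, Ī = 3 960 mm⁴.
Top flange (beyond web): 54 × 14, A = 756 mm², x = 33 mm, Ī = 183 708 mm⁴.
Bottom flange (beyond web): 54 × 14, A = 756 mm², x = 33 mm, Ī = 183 708 mm⁴.
Centroid: x̄ = ΣA·x / ΣA = 19.02 mm.
Transfer each piece to the centroidal y-axis using Ī + A·d² with d = x − 19.02:
  web: d = -16.02 mm → contributes +342 596 mm⁴
  top flange (beyond web): d = 13.98 mm → contributes +331 525 mm⁴
  bottom flange (beyond web): d = 13.98 mm → contributes +331 525 mm⁴
Total I = 1 005 647 mm⁴.

Iy ≈ 1.0 × 10⁶ mm⁴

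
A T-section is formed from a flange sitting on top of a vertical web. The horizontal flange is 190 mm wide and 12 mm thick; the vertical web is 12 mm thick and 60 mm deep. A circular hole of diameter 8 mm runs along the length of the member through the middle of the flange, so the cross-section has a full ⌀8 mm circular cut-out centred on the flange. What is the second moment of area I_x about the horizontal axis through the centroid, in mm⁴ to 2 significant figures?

I_x ≈ 9.5 × 10⁵ mm⁴

Treat the section as a set of non-overlapping primitives; coordinates are from the bounding-box lower-left.
Flange: 190 × 12, A = 2 280 mm², y = 66 mm, Ī = 27 360 mm⁴.
Web: 12 × 60, A = 720 mm², y = 30 mm, Ī = 216 000 mm⁴.
Hole (subtracted): ⌀8, A = 50.27 mm², y = 66 mm, Ī = 201.1 mm⁴.
Centroid: ȳ = ΣA·y / ΣA = 57.21 mm.
Transfer each piece to the horizontal axis through the centroid using Ī + A·d² with d = y − 57.21:
  flange: d = 8.787 mm → contributes +203 411 mm⁴
  web: d = -27.21 mm → contributes +749 185 mm⁴
  hole: d = 8.787 mm → contributes −4 082 mm⁴
Total I = 948 514 mm⁴.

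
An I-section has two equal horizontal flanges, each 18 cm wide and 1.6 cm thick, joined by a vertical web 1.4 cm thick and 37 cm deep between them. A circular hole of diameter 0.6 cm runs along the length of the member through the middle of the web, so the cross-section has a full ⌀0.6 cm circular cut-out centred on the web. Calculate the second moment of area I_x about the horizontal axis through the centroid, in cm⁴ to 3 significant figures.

Treat the section as a set of non-overlapping primitives; coordinates are from the bounding-box lower-left.
Bottom flange: 18 × 1.6, A = 28.8 cm², y = 0.8 cm, Ī = 6.144 cm⁴.
Web: 1.4 × 37, A = 51.8 cm², y = 20.1 cm, Ī = 5909.5 cm⁴.
Top flange: 18 × 1.6, A = 28.8 cm², y = 39.4 cm, Ī = 6.144 cm⁴.
Hole (subtracted): ⌀0.6, A = 0.28274 cm², y = 20.1 cm, Ī = 0.0063617 cm⁴.
By symmetry the centroid is at mid-height, ȳ = 20.1 cm.
Transfer each piece to the horizontal axis through the centroid using Ī + A·d² with d = y − 20.1:
  bottom flange: d = -19.3 cm → contributes +10 734 cm⁴
  web: d = 0 cm → contributes +5909.5 cm⁴
  top flange: d = 19.3 cm → contributes +10 734 cm⁴
  hole: d = 0 cm → contributes −0.0063617 cm⁴
Total I = 27 377 cm⁴.

I_x ≈ 2.74 × 10⁴ cm⁴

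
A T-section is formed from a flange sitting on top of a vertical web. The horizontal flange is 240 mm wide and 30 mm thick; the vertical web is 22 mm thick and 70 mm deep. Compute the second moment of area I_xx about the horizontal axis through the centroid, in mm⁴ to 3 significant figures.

I_xx ≈ 4.34 × 10⁶ mm⁴

Treat the section as a set of non-overlapping primitives; coordinates are from the bounding-box lower-left.
Flange: 240 × 30, A = 7 200 mm², y = 85 mm, Ī = 540 000 mm⁴.
Web: 22 × 70, A = 1 540 mm², y = 35 mm, Ī = 628 833 mm⁴.
Centroid: ȳ = ΣA·y / ΣA = 76.19 mm.
Transfer each piece to the horizontal axis through the centroid using Ī + A·d² with d = y − 76.19:
  flange: d = 8.8101 mm → contributes +1 098 845 mm⁴
  web: d = -41.19 mm → contributes +3 241 613 mm⁴
Total I = 4 340 458 mm⁴.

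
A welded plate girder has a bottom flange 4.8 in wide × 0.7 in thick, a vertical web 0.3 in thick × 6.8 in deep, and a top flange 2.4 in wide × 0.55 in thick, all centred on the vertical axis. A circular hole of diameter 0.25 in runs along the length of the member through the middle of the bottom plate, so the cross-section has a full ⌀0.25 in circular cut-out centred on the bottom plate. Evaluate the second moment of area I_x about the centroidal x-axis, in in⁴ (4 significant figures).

I_x ≈ 63.84 in⁴

Treat the section as a set of non-overlapping primitives; coordinates are from the bounding-box lower-left.
Bottom plate: 4.8 × 0.7, A = 3.36 in², y = 0.35 in, Ī = 0.1372 in⁴.
Web plate: 0.3 × 6.8, A = 2.04 in², y = 4.1 in, Ī = 7.8608 in⁴.
Top plate: 2.4 × 0.55, A = 1.32 in², y = 7.775 in, Ī = 0.033275 in⁴.
Hole (subtracted): ⌀0.25, A = 0.0490874 in², y = 0.35 in, Ī = 0.000191748 in⁴.
Centroid: ȳ = ΣA·y / ΣA = 2.96598 in.
Transfer each piece to the centroidal x-axis using Ī + A·d² with d = y − 2.96598:
  bottom plate: d = -2.61598 in → contributes +23.1309 in⁴
  web plate: d = 1.13402 in → contributes +10.4842 in⁴
  top plate: d = 4.80902 in → contributes +30.5604 in⁴
  hole: d = -2.61598 in → contributes −0.336115 in⁴
Total I = 63.8395 in⁴.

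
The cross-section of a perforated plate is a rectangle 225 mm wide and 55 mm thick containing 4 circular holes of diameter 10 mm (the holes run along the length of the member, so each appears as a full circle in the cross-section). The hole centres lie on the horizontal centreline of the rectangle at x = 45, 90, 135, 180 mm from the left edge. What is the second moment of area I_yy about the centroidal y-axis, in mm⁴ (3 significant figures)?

Split into non-overlapping primitives; take the origin at the lower-left of the bounding box.
Plate: 225 × 55, A = 12 375 mm², x = 112.5 mm, Ī = 52 207 031 mm⁴.
Hole 1 (subtracted): ⌀10, A = 78.54 mm², x = 45 mm, Ī = 490.87 mm⁴.
Hole 2 (subtracted): ⌀10, A = 78.54 mm², x = 90 mm, Ī = 490.87 mm⁴.
Hole 3 (subtracted): ⌀10, A = 78.54 mm², x = 135 mm, Ī = 490.87 mm⁴.
Hole 4 (subtracted): ⌀10, A = 78.54 mm², x = 180 mm, Ī = 490.87 mm⁴.
By symmetry the centroid is at mid-width, x̄ = 112.5 mm.
Transfer each piece to the centroidal y-axis using Ī + A·d² with d = x − 112.5:
  plate: d = 0 mm → contributes +52 207 031 mm⁴
  hole 1: d = -67.5 mm → contributes −358 338 mm⁴
  hole 2: d = -22.5 mm → contributes −40 252 mm⁴
  hole 3: d = 22.5 mm → contributes −40 252 mm⁴
  hole 4: d = 67.5 mm → contributes −358 338 mm⁴
Total I = 51 409 852 mm⁴.

I_yy ≈ 5.14 × 10⁷ mm⁴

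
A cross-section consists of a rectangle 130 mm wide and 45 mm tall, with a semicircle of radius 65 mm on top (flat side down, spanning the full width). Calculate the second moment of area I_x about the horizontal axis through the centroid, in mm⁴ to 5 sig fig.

Split into non-overlapping primitives; take the origin at the lower-left of the bounding box.
Rectangular body: 130 × 45, A = 5 850 mm², y = 22.5 mm, Ī = 987187.5 mm⁴.
Semicircular cap: semicircle r = 65, A = 6636.614 mm², y = 72.58686 mm, Ī = 1 959 230 mm⁴.
Centroid: ȳ = ΣA·y / ΣA = 49.12108 mm.
Transfer each piece to the horizontal axis through the centroid using Ī + A·d² with d = y − 49.12108:
  rectangular body: d = -26.62108 mm → contributes +5 132 977 mm⁴
  semicircular cap: d = 23.46578 mm → contributes +5 613 634 mm⁴
Total I = 10 746 610 mm⁴.

I_x ≈ 1.0747 × 10⁷ mm⁴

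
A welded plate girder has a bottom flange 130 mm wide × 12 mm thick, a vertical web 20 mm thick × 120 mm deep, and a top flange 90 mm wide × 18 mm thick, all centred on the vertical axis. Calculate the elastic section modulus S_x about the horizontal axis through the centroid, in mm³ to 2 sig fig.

S_x ≈ 2.3 × 10⁵ mm³

Split into non-overlapping primitives; take the origin at the lower-left of the bounding box.
Bottom plate: 130 × 12, A = 1 560 mm², y = 6 mm, Ī = 18 720 mm⁴.
Web plate: 20 × 120, A = 2 400 mm², y = 72 mm, Ī = 2 880 000 mm⁴.
Top plate: 90 × 18, A = 1 620 mm², y = 141 mm, Ī = 43 740 mm⁴.
Centroid: ȳ = ΣA·y / ΣA = 73.58 mm.
Transfer each piece to the horizontal axis through the centroid using Ī + A·d² with d = y − 73.58:
  bottom plate: d = -67.58 mm → contributes +7 143 464 mm⁴
  web plate: d = -1.581 mm → contributes +2 885 996 mm⁴
  top plate: d = 67.42 mm → contributes +7 407 238 mm⁴
Total I = 17 436 699 mm⁴.
Extreme fibre distance c = 76.42 mm; S = I/c = 228 171 mm³.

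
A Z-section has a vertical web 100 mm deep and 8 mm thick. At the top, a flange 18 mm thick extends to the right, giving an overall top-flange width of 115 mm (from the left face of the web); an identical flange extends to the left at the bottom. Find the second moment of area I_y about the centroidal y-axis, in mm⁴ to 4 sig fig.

Split into non-overlapping primitives; take the origin at the lower-left of the bounding box.
Web: 8 × 100, A = 800 mm², x = 111 mm, Ī = 4266.67 mm⁴.
Top flange (beyond web): 107 × 18, A = 1 926 mm², x = 168.5 mm, Ī = 1 837 565 mm⁴.
Bottom flange (beyond web): 107 × 18, A = 1 926 mm², x = 53.5 mm, Ī = 1 837 565 mm⁴.
Centroid: x̄ = ΣA·x / ΣA = 111 mm.
Transfer each piece to the centroidal y-axis using Ī + A·d² with d = x − 111:
  web: d = 0 mm → contributes +4266.67 mm⁴
  top flange (beyond web): d = 57.5 mm → contributes +8 205 402 mm⁴
  bottom flange (beyond web): d = -57.5 mm → contributes +8 205 402 mm⁴
Total I = 16 415 071 mm⁴.

I_y ≈ 1.642 × 10⁷ mm⁴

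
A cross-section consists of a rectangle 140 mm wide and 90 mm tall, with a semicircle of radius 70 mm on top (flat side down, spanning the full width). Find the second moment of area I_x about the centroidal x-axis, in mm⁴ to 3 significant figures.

Decompose the section into non-overlapping parts with the origin at the bottom-left of its bounding rectangle.
Rectangular body: 140 × 90, A = 12 600 mm², y = 45 mm, Ī = 8 505 000 mm⁴.
Semicircular cap: semicircle r = 70, A = 7696.9 mm², y = 119.71 mm, Ī = 2 635 265 mm⁴.
Centroid: ȳ = ΣA·y / ΣA = 73.331 mm.
Transfer each piece to the centroidal x-axis using Ī + A·d² with d = y − 73.331:
  rectangular body: d = -28.331 mm → contributes +18 618 184 mm⁴
  semicircular cap: d = 46.378 mm → contributes +19 190 772 mm⁴
Total I = 37 808 955 mm⁴.

I_x ≈ 3.78 × 10⁷ mm⁴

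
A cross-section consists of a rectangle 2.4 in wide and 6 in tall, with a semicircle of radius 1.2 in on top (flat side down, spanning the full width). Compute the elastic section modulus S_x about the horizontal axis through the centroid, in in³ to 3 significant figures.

Treat the section as a set of non-overlapping primitives; coordinates are from the bounding-box lower-left.
Rectangular body: 2.4 × 6, A = 14.4 in², y = 3 in, Ī = 43.2 in⁴.
Semicircular cap: semicircle r = 1.2, A = 2.2619 in², y = 6.5093 in, Ī = 0.22759 in⁴.
Centroid: ȳ = ΣA·y / ΣA = 3.4764 in.
Transfer each piece to the horizontal axis through the centroid using Ī + A·d² with d = y − 3.4764:
  rectangular body: d = -0.47641 in → contributes +46.468 in⁴
  semicircular cap: d = 3.0329 in → contributes +21.034 in⁴
Total I = 67.502 in⁴.
Extreme fibre distance c = 3.7236 in; S = I/c = 18.128 in³.

S_x ≈ 18.1 in³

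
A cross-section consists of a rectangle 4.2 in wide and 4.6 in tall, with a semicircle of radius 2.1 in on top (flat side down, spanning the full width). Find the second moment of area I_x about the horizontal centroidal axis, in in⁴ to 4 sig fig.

I_x ≈ 88.13 in⁴

Treat the section as a set of non-overlapping primitives; coordinates are from the bounding-box lower-left.
Rectangular body: 4.2 × 4.6, A = 19.32 in², y = 2.3 in, Ī = 34.0676 in⁴.
Semicircular cap: semicircle r = 2.1, A = 6.92721 in², y = 5.49127 in, Ī = 2.13456 in⁴.
Centroid: ȳ = ΣA·y / ΣA = 3.14225 in.
Transfer each piece to the horizontal centroidal axis using Ī + A·d² with d = y − 3.14225:
  rectangular body: d = -0.842245 in → contributes +47.7728 in⁴
  semicircular cap: d = 2.34902 in → contributes +40.3583 in⁴
Total I = 88.131 in⁴.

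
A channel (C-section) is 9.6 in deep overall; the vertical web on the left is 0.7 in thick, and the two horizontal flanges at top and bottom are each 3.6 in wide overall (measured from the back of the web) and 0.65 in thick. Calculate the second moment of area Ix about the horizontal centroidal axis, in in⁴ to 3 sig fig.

Split into non-overlapping primitives; take the origin at the lower-left of the bounding box.
Web: 0.7 × 9.6, A = 6.72 in², y = 4.8 in, Ī = 51.61 in⁴.
Top flange (beyond web): 2.9 × 0.65, A = 1.885 in², y = 9.275 in, Ī = 0.066368 in⁴.
Bottom flange (beyond web): 2.9 × 0.65, A = 1.885 in², y = 0.325 in, Ī = 0.066368 in⁴.
By symmetry the centroid is at mid-height, ȳ = 4.8 in.
Transfer each piece to the horizontal centroidal axis using Ī + A·d² with d = y − 4.8:
  web: d = 0 in → contributes +51.61 in⁴
  top flange (beyond web): d = 4.475 in → contributes +37.815 in⁴
  bottom flange (beyond web): d = -4.475 in → contributes +37.815 in⁴
Total I = 127.24 in⁴.

Ix ≈ 127 in⁴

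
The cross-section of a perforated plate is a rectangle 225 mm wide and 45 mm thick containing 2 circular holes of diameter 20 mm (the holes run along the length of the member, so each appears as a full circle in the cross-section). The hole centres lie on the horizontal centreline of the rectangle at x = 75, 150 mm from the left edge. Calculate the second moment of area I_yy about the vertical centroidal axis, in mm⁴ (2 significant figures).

I_yy ≈ 4.2 × 10⁷ mm⁴

Decompose the section into non-overlapping parts with the origin at the bottom-left of its bounding rectangle.
Plate: 225 × 45, A = 10 125 mm², x = 112.5 mm, Ī = 42 714 844 mm⁴.
Hole 1 (subtracted): ⌀20, A = 314.2 mm², x = 75 mm, Ī = 7 854 mm⁴.
Hole 2 (subtracted): ⌀20, A = 314.2 mm², x = 150 mm, Ī = 7 854 mm⁴.
By symmetry the centroid is at mid-width, x̄ = 112.5 mm.
Transfer each piece to the vertical centroidal axis using Ī + A·d² with d = x − 112.5:
  plate: d = 0 mm → contributes +42 714 844 mm⁴
  hole 1: d = -37.5 mm → contributes −449 640 mm⁴
  hole 2: d = 37.5 mm → contributes −449 640 mm⁴
Total I = 41 815 563 mm⁴.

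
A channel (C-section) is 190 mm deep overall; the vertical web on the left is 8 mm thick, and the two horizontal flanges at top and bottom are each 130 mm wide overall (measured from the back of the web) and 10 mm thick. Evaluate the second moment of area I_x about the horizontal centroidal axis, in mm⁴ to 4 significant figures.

I_x ≈ 2.436 × 10⁷ mm⁴

Decompose the section into non-overlapping parts with the origin at the bottom-left of its bounding rectangle.
Web: 8 × 190, A = 1 520 mm², y = 95 mm, Ī = 4 572 667 mm⁴.
Top flange (beyond web): 122 × 10, A = 1 220 mm², y = 185 mm, Ī = 10166.7 mm⁴.
Bottom flange (beyond web): 122 × 10, A = 1 220 mm², y = 5 mm, Ī = 10166.7 mm⁴.
By symmetry the centroid is at mid-height, ȳ = 95 mm.
Transfer each piece to the horizontal centroidal axis using Ī + A·d² with d = y − 95:
  web: d = 0 mm → contributes +4 572 667 mm⁴
  top flange (beyond web): d = 90 mm → contributes +9 892 167 mm⁴
  bottom flange (beyond web): d = -90 mm → contributes +9 892 167 mm⁴
Total I = 24 357 000 mm⁴.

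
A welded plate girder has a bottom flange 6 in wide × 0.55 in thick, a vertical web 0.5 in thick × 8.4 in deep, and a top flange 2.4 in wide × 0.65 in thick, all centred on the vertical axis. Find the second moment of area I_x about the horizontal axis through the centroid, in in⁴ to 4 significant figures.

I_x ≈ 116.3 in⁴

Break the section into simple shapes (no overlaps), measuring from the bottom-left corner of the bounding box.
Bottom plate: 6 × 0.55, A = 3.3 in², y = 0.275 in, Ī = 0.0831875 in⁴.
Web plate: 0.5 × 8.4, A = 4.2 in², y = 4.75 in, Ī = 24.696 in⁴.
Top plate: 2.4 × 0.65, A = 1.56 in², y = 9.275 in, Ī = 0.054925 in⁴.
Centroid: ȳ = ΣA·y / ΣA = 3.89917 in.
Transfer each piece to the horizontal axis through the centroid using Ī + A·d² with d = y − 3.89917:
  bottom plate: d = -3.62417 in → contributes +43.4274 in⁴
  web plate: d = 0.850828 in → contributes +27.7364 in⁴
  top plate: d = 5.37583 in → contributes +45.1382 in⁴
Total I = 116.302 in⁴.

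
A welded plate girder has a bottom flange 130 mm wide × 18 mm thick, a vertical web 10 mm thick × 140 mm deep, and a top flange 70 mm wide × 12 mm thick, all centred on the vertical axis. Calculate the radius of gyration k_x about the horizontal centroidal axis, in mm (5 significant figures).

k_x ≈ 63.758 mm

Decompose the section into non-overlapping parts with the origin at the bottom-left of its bounding rectangle.
Bottom plate: 130 × 18, A = 2 340 mm², y = 9 mm, Ī = 63 180 mm⁴.
Web plate: 10 × 140, A = 1 400 mm², y = 88 mm, Ī = 2 286 667 mm⁴.
Top plate: 70 × 12, A = 840 mm², y = 164 mm, Ī = 10 080 mm⁴.
Centroid: ȳ = ΣA·y / ΣA = 61.57642 mm.
Transfer each piece to the horizontal centroidal axis using Ī + A·d² with d = y − 61.57642:
  bottom plate: d = -52.57642 mm → contributes +6 531 595 mm⁴
  web plate: d = 26.42358 mm → contributes +3 264 155 mm⁴
  top plate: d = 102.4236 mm → contributes +8 822 176 mm⁴
Total I = 18 617 925 mm⁴.
Radius of gyration: k = √(I/A) = √(18 617 925 / 4 580) = 63.75774 mm.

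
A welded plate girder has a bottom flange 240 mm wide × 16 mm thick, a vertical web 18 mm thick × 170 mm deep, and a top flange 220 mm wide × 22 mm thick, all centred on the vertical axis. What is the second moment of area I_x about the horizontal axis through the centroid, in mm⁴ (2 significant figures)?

I_x ≈ 8.4 × 10⁷ mm⁴

Decompose the section into non-overlapping parts with the origin at the bottom-left of its bounding rectangle.
Bottom plate: 240 × 16, A = 3 840 mm², y = 8 mm, Ī = 81 920 mm⁴.
Web plate: 18 × 170, A = 3 060 mm², y = 101 mm, Ī = 7 369 500 mm⁴.
Top plate: 220 × 22, A = 4 840 mm², y = 197 mm, Ī = 195 213 mm⁴.
Centroid: ȳ = ΣA·y / ΣA = 110.2 mm.
Transfer each piece to the horizontal axis through the centroid using Ī + A·d² with d = y − 110.2:
  bottom plate: d = -102.2 mm → contributes +40 157 486 mm⁴
  web plate: d = -9.158 mm → contributes +7 626 163 mm⁴
  top plate: d = 86.84 mm → contributes +36 695 869 mm⁴
Total I = 84 479 519 mm⁴.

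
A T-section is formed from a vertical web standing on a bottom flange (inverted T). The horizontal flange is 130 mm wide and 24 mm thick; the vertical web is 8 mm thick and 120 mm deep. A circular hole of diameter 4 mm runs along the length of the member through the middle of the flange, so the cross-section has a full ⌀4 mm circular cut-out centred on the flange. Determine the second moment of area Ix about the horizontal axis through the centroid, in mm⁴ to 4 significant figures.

Ix ≈ 5.104 × 10⁶ mm⁴

Treat the section as a set of non-overlapping primitives; coordinates are from the bounding-box lower-left.
Flange: 130 × 24, A = 3 120 mm², y = 12 mm, Ī = 149 760 mm⁴.
Web: 8 × 120, A = 960 mm², y = 84 mm, Ī = 1 152 000 mm⁴.
Hole (subtracted): ⌀4, A = 12.5664 mm², y = 12 mm, Ī = 12.5664 mm⁴.
Centroid: ȳ = ΣA·y / ΣA = 28.9935 mm.
Transfer each piece to the horizontal axis through the centroid using Ī + A·d² with d = y − 28.9935:
  flange: d = -16.9935 mm → contributes +1 050 752 mm⁴
  web: d = 55.0065 mm → contributes +4 056 685 mm⁴
  hole: d = -16.9935 mm → contributes −3641.48 mm⁴
Total I = 5 103 796 mm⁴.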